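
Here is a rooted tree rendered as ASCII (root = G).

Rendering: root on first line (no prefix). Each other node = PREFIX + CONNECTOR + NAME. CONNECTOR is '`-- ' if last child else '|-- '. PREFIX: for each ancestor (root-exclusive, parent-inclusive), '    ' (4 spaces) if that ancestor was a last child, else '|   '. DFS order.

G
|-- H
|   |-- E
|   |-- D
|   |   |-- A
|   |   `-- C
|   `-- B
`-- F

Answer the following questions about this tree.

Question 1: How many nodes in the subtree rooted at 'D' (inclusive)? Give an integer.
Subtree rooted at D contains: A, C, D
Count = 3

Answer: 3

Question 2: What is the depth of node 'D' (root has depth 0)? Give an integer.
Path from root to D: G -> H -> D
Depth = number of edges = 2

Answer: 2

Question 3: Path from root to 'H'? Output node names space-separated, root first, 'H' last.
Walk down from root: G -> H

Answer: G H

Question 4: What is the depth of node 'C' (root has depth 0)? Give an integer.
Path from root to C: G -> H -> D -> C
Depth = number of edges = 3

Answer: 3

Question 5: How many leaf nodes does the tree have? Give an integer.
Leaves (nodes with no children): A, B, C, E, F

Answer: 5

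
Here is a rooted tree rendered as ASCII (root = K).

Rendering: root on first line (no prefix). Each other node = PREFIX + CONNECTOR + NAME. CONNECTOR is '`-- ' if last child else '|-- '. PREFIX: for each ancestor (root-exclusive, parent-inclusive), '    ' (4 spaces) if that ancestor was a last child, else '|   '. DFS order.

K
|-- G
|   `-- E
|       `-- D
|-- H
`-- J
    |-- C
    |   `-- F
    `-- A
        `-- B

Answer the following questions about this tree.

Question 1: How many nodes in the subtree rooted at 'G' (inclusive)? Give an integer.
Answer: 3

Derivation:
Subtree rooted at G contains: D, E, G
Count = 3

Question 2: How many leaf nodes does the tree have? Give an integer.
Answer: 4

Derivation:
Leaves (nodes with no children): B, D, F, H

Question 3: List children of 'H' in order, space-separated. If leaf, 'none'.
Answer: none

Derivation:
Node H's children (from adjacency): (leaf)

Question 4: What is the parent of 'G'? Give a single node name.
Answer: K

Derivation:
Scan adjacency: G appears as child of K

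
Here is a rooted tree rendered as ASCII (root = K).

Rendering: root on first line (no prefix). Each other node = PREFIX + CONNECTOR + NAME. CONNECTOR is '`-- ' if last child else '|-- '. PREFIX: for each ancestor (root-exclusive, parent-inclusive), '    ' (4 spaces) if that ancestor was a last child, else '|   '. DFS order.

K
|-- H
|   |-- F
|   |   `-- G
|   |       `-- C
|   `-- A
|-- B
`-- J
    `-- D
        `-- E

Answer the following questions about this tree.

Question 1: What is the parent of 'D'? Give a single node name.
Scan adjacency: D appears as child of J

Answer: J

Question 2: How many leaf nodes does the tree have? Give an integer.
Answer: 4

Derivation:
Leaves (nodes with no children): A, B, C, E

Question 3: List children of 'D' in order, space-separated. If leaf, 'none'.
Answer: E

Derivation:
Node D's children (from adjacency): E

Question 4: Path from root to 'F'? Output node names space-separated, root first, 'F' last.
Answer: K H F

Derivation:
Walk down from root: K -> H -> F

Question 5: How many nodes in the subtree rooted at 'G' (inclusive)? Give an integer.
Subtree rooted at G contains: C, G
Count = 2

Answer: 2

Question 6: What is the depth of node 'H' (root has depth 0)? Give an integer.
Path from root to H: K -> H
Depth = number of edges = 1

Answer: 1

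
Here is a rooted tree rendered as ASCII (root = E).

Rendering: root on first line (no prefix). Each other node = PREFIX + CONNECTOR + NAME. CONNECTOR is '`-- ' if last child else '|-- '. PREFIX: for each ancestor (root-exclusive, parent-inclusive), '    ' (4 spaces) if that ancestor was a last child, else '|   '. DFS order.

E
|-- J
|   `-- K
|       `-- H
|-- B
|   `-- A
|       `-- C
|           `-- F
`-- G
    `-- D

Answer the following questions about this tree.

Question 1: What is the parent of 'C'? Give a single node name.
Answer: A

Derivation:
Scan adjacency: C appears as child of A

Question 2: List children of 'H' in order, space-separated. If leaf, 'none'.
Node H's children (from adjacency): (leaf)

Answer: none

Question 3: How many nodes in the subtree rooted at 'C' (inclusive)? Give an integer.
Subtree rooted at C contains: C, F
Count = 2

Answer: 2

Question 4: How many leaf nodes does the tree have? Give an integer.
Answer: 3

Derivation:
Leaves (nodes with no children): D, F, H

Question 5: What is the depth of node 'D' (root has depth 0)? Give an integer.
Path from root to D: E -> G -> D
Depth = number of edges = 2

Answer: 2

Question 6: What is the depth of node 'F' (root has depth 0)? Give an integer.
Path from root to F: E -> B -> A -> C -> F
Depth = number of edges = 4

Answer: 4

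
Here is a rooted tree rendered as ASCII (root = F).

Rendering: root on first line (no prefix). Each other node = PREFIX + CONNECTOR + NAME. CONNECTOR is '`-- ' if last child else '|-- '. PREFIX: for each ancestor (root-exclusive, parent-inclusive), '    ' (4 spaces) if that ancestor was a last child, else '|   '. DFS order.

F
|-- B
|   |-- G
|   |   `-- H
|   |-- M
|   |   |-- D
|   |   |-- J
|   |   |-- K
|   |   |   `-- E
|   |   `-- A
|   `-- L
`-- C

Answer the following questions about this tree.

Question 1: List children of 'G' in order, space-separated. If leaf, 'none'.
Answer: H

Derivation:
Node G's children (from adjacency): H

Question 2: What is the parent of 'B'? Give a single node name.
Scan adjacency: B appears as child of F

Answer: F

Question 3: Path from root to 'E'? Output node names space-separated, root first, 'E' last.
Walk down from root: F -> B -> M -> K -> E

Answer: F B M K E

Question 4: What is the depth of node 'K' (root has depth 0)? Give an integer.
Path from root to K: F -> B -> M -> K
Depth = number of edges = 3

Answer: 3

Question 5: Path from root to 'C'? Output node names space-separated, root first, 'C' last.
Walk down from root: F -> C

Answer: F C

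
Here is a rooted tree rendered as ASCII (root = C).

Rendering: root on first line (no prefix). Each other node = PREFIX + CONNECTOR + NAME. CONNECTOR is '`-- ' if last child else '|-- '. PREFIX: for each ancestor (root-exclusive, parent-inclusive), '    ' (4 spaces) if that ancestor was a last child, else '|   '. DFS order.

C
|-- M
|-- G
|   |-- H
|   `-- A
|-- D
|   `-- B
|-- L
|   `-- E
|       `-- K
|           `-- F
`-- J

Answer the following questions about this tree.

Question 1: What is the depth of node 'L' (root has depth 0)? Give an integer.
Path from root to L: C -> L
Depth = number of edges = 1

Answer: 1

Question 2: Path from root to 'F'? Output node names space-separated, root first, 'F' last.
Walk down from root: C -> L -> E -> K -> F

Answer: C L E K F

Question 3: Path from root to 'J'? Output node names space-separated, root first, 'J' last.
Answer: C J

Derivation:
Walk down from root: C -> J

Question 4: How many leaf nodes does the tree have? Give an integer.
Answer: 6

Derivation:
Leaves (nodes with no children): A, B, F, H, J, M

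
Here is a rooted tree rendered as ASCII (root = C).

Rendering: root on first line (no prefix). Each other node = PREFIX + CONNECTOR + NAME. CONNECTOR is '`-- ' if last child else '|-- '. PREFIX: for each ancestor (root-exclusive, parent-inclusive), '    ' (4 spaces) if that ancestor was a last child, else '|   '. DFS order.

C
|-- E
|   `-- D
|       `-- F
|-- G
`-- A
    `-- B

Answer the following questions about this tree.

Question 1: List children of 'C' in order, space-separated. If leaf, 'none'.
Node C's children (from adjacency): E, G, A

Answer: E G A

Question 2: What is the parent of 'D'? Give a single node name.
Answer: E

Derivation:
Scan adjacency: D appears as child of E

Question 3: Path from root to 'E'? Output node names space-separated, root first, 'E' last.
Answer: C E

Derivation:
Walk down from root: C -> E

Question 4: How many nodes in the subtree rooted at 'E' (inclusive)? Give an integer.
Answer: 3

Derivation:
Subtree rooted at E contains: D, E, F
Count = 3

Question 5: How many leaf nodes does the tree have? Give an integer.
Answer: 3

Derivation:
Leaves (nodes with no children): B, F, G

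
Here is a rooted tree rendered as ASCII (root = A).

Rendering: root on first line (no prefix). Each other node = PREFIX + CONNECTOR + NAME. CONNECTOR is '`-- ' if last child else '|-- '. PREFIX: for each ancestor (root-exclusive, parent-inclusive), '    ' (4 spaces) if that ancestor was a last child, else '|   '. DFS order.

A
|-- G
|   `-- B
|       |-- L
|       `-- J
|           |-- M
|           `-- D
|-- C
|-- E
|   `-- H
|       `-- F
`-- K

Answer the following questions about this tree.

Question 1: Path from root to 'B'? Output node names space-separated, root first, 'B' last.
Answer: A G B

Derivation:
Walk down from root: A -> G -> B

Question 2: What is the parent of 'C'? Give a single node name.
Answer: A

Derivation:
Scan adjacency: C appears as child of A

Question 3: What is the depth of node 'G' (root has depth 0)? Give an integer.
Path from root to G: A -> G
Depth = number of edges = 1

Answer: 1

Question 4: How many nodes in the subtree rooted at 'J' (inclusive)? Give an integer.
Answer: 3

Derivation:
Subtree rooted at J contains: D, J, M
Count = 3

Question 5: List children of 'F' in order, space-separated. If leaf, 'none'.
Answer: none

Derivation:
Node F's children (from adjacency): (leaf)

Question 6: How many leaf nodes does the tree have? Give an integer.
Leaves (nodes with no children): C, D, F, K, L, M

Answer: 6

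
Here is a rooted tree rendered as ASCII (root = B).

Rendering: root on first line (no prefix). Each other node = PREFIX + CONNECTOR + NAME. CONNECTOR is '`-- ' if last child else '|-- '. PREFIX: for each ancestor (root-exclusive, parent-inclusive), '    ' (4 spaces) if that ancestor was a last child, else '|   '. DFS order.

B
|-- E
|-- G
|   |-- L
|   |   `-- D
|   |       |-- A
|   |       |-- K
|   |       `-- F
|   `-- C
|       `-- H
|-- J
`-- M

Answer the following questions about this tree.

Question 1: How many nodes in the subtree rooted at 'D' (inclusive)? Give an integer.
Answer: 4

Derivation:
Subtree rooted at D contains: A, D, F, K
Count = 4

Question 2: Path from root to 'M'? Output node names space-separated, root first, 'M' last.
Answer: B M

Derivation:
Walk down from root: B -> M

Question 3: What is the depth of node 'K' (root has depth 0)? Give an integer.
Path from root to K: B -> G -> L -> D -> K
Depth = number of edges = 4

Answer: 4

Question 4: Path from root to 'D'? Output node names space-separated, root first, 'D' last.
Walk down from root: B -> G -> L -> D

Answer: B G L D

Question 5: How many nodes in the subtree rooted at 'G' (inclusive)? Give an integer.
Answer: 8

Derivation:
Subtree rooted at G contains: A, C, D, F, G, H, K, L
Count = 8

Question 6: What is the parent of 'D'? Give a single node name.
Answer: L

Derivation:
Scan adjacency: D appears as child of L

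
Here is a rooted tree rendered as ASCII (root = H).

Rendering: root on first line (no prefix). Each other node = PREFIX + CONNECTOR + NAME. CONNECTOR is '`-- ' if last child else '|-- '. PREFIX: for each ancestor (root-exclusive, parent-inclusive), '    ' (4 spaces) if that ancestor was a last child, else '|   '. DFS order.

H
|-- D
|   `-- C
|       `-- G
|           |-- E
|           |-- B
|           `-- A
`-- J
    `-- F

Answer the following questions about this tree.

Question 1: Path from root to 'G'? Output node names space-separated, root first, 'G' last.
Answer: H D C G

Derivation:
Walk down from root: H -> D -> C -> G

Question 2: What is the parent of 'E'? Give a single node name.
Scan adjacency: E appears as child of G

Answer: G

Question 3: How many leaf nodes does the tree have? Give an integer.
Leaves (nodes with no children): A, B, E, F

Answer: 4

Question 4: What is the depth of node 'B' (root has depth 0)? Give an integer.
Path from root to B: H -> D -> C -> G -> B
Depth = number of edges = 4

Answer: 4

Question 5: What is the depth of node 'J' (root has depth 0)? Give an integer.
Path from root to J: H -> J
Depth = number of edges = 1

Answer: 1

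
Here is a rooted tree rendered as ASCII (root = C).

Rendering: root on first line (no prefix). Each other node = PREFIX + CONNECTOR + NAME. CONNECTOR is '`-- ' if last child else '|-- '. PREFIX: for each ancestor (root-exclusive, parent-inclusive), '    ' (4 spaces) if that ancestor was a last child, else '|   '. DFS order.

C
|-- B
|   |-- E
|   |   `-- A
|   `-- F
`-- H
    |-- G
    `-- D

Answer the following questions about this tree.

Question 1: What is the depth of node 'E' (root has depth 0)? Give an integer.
Path from root to E: C -> B -> E
Depth = number of edges = 2

Answer: 2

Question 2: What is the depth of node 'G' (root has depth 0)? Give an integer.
Path from root to G: C -> H -> G
Depth = number of edges = 2

Answer: 2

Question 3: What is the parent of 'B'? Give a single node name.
Scan adjacency: B appears as child of C

Answer: C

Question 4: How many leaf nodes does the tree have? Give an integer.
Answer: 4

Derivation:
Leaves (nodes with no children): A, D, F, G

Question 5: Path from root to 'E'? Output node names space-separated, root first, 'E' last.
Walk down from root: C -> B -> E

Answer: C B E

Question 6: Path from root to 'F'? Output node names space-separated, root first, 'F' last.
Walk down from root: C -> B -> F

Answer: C B F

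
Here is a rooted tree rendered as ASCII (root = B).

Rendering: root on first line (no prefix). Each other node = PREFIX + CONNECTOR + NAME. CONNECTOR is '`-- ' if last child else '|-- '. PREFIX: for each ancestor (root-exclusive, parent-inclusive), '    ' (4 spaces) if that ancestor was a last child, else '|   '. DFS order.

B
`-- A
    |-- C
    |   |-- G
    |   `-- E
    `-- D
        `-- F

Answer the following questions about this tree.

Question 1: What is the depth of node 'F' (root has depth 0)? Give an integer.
Answer: 3

Derivation:
Path from root to F: B -> A -> D -> F
Depth = number of edges = 3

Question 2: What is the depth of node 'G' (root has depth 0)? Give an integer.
Answer: 3

Derivation:
Path from root to G: B -> A -> C -> G
Depth = number of edges = 3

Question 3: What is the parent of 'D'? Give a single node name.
Scan adjacency: D appears as child of A

Answer: A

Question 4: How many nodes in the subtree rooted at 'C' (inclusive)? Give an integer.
Answer: 3

Derivation:
Subtree rooted at C contains: C, E, G
Count = 3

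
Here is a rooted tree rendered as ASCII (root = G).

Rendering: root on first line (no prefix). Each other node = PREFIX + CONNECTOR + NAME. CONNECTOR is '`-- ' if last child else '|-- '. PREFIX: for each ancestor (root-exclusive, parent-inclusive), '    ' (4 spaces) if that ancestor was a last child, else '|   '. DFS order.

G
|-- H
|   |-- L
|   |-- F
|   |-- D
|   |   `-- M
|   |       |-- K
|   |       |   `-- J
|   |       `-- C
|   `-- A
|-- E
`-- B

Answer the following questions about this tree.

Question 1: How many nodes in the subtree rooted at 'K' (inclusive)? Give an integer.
Answer: 2

Derivation:
Subtree rooted at K contains: J, K
Count = 2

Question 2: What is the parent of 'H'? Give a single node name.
Scan adjacency: H appears as child of G

Answer: G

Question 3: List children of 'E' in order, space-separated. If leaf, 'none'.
Node E's children (from adjacency): (leaf)

Answer: none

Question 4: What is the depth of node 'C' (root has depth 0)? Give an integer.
Path from root to C: G -> H -> D -> M -> C
Depth = number of edges = 4

Answer: 4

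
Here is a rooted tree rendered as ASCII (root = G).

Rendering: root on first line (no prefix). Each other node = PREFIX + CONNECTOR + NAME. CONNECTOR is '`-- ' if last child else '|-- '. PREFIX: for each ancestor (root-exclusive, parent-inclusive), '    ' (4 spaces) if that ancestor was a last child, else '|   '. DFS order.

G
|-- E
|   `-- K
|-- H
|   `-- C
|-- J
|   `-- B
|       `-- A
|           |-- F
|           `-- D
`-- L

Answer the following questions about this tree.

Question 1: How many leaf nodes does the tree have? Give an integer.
Leaves (nodes with no children): C, D, F, K, L

Answer: 5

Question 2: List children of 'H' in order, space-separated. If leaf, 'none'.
Answer: C

Derivation:
Node H's children (from adjacency): C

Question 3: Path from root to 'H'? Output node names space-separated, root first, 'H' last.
Walk down from root: G -> H

Answer: G H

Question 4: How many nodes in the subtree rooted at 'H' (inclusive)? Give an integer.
Answer: 2

Derivation:
Subtree rooted at H contains: C, H
Count = 2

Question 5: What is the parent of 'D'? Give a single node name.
Scan adjacency: D appears as child of A

Answer: A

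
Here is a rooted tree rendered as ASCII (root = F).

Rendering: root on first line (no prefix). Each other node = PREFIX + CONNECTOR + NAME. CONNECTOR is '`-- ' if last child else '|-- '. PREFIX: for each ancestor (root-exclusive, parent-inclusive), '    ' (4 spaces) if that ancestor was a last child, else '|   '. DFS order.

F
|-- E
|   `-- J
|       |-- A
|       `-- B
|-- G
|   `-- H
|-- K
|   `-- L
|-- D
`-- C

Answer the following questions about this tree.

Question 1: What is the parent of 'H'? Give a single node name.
Scan adjacency: H appears as child of G

Answer: G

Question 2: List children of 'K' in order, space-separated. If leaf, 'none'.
Answer: L

Derivation:
Node K's children (from adjacency): L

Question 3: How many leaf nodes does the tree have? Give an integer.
Leaves (nodes with no children): A, B, C, D, H, L

Answer: 6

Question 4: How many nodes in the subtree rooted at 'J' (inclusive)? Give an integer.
Subtree rooted at J contains: A, B, J
Count = 3

Answer: 3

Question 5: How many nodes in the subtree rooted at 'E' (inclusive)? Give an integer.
Subtree rooted at E contains: A, B, E, J
Count = 4

Answer: 4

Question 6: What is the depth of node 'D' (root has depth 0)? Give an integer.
Answer: 1

Derivation:
Path from root to D: F -> D
Depth = number of edges = 1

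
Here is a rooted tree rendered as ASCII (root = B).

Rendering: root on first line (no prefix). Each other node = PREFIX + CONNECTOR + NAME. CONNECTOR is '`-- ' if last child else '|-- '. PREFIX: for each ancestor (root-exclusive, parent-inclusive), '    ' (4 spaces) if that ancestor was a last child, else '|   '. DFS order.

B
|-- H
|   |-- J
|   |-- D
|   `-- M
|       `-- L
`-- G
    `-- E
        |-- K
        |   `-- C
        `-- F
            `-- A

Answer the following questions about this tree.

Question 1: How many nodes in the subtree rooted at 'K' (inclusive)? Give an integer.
Subtree rooted at K contains: C, K
Count = 2

Answer: 2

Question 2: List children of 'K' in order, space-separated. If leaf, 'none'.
Node K's children (from adjacency): C

Answer: C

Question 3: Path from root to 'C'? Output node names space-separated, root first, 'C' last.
Walk down from root: B -> G -> E -> K -> C

Answer: B G E K C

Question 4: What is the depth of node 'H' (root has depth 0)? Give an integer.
Answer: 1

Derivation:
Path from root to H: B -> H
Depth = number of edges = 1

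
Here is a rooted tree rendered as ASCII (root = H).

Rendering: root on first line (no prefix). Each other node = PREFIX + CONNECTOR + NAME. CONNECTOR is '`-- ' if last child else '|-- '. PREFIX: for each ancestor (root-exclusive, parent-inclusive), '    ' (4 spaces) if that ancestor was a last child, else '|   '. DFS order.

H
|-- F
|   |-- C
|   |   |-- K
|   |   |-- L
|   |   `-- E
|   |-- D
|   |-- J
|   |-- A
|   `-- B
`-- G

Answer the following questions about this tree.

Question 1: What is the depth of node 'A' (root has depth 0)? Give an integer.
Answer: 2

Derivation:
Path from root to A: H -> F -> A
Depth = number of edges = 2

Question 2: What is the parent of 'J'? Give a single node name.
Scan adjacency: J appears as child of F

Answer: F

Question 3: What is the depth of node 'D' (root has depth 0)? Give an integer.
Answer: 2

Derivation:
Path from root to D: H -> F -> D
Depth = number of edges = 2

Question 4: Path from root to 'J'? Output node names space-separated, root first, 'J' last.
Walk down from root: H -> F -> J

Answer: H F J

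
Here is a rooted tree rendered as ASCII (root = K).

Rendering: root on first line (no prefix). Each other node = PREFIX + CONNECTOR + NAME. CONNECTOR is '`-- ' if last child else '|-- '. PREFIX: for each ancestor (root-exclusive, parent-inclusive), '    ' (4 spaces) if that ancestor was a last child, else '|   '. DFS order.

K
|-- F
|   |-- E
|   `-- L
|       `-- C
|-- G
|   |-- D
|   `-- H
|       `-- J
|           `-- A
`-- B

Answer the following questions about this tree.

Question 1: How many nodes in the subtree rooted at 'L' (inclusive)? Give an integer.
Subtree rooted at L contains: C, L
Count = 2

Answer: 2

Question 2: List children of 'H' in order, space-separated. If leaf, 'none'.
Answer: J

Derivation:
Node H's children (from adjacency): J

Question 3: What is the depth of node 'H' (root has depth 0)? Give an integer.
Path from root to H: K -> G -> H
Depth = number of edges = 2

Answer: 2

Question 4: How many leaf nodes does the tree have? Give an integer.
Leaves (nodes with no children): A, B, C, D, E

Answer: 5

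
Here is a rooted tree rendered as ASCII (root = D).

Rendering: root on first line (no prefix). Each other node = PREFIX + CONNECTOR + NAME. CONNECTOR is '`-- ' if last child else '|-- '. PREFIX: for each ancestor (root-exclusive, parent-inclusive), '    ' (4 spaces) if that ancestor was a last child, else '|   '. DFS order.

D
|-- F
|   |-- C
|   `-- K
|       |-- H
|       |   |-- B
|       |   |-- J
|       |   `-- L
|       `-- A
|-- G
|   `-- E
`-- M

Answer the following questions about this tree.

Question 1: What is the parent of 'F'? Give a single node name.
Answer: D

Derivation:
Scan adjacency: F appears as child of D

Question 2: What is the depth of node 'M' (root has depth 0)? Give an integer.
Answer: 1

Derivation:
Path from root to M: D -> M
Depth = number of edges = 1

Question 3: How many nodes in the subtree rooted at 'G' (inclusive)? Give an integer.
Answer: 2

Derivation:
Subtree rooted at G contains: E, G
Count = 2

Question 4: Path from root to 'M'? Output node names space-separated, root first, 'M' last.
Answer: D M

Derivation:
Walk down from root: D -> M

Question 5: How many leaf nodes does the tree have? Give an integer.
Answer: 7

Derivation:
Leaves (nodes with no children): A, B, C, E, J, L, M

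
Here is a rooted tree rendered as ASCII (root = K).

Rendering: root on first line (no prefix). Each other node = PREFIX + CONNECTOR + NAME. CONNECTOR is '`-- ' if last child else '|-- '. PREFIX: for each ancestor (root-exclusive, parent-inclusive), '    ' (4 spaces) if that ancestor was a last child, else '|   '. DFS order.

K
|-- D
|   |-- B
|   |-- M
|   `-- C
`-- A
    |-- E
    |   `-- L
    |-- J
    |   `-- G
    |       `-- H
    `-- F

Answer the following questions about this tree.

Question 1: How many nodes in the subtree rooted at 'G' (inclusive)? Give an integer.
Answer: 2

Derivation:
Subtree rooted at G contains: G, H
Count = 2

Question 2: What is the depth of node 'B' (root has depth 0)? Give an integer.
Answer: 2

Derivation:
Path from root to B: K -> D -> B
Depth = number of edges = 2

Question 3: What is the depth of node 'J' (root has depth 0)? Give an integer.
Answer: 2

Derivation:
Path from root to J: K -> A -> J
Depth = number of edges = 2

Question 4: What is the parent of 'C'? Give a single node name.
Scan adjacency: C appears as child of D

Answer: D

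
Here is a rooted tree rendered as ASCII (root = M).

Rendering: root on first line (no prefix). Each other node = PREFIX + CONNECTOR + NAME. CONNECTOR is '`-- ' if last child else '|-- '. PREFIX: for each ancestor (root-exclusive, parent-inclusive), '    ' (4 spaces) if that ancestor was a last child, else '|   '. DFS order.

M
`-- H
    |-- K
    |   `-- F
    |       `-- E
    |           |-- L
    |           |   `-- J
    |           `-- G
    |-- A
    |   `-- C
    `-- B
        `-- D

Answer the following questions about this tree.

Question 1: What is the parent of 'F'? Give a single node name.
Answer: K

Derivation:
Scan adjacency: F appears as child of K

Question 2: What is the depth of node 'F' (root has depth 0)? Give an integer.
Answer: 3

Derivation:
Path from root to F: M -> H -> K -> F
Depth = number of edges = 3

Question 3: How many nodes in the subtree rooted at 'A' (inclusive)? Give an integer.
Answer: 2

Derivation:
Subtree rooted at A contains: A, C
Count = 2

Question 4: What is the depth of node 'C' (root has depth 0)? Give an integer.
Path from root to C: M -> H -> A -> C
Depth = number of edges = 3

Answer: 3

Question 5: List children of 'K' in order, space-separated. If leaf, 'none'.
Node K's children (from adjacency): F

Answer: F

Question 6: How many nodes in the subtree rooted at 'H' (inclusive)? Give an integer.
Answer: 11

Derivation:
Subtree rooted at H contains: A, B, C, D, E, F, G, H, J, K, L
Count = 11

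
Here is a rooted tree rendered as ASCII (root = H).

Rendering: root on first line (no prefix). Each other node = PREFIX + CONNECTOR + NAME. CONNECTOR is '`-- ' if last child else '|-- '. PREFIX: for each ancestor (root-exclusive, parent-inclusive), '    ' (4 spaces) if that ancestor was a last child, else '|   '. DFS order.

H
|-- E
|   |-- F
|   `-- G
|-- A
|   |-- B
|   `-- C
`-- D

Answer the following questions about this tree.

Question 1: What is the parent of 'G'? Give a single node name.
Scan adjacency: G appears as child of E

Answer: E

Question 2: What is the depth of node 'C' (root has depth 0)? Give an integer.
Answer: 2

Derivation:
Path from root to C: H -> A -> C
Depth = number of edges = 2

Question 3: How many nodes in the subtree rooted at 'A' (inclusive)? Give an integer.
Subtree rooted at A contains: A, B, C
Count = 3

Answer: 3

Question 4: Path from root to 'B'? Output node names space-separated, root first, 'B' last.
Walk down from root: H -> A -> B

Answer: H A B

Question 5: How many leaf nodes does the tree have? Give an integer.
Answer: 5

Derivation:
Leaves (nodes with no children): B, C, D, F, G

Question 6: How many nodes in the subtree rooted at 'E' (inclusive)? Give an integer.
Subtree rooted at E contains: E, F, G
Count = 3

Answer: 3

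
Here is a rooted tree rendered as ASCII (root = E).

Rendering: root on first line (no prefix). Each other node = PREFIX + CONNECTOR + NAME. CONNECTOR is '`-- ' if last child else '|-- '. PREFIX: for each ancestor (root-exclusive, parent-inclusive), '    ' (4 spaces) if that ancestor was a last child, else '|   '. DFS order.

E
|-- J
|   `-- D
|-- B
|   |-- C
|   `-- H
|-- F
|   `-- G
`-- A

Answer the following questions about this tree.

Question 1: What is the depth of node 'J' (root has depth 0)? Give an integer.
Answer: 1

Derivation:
Path from root to J: E -> J
Depth = number of edges = 1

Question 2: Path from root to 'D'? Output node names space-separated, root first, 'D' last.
Walk down from root: E -> J -> D

Answer: E J D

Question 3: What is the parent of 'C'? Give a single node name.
Scan adjacency: C appears as child of B

Answer: B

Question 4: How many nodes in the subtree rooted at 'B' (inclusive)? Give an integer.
Subtree rooted at B contains: B, C, H
Count = 3

Answer: 3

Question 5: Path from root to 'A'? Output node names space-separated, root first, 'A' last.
Answer: E A

Derivation:
Walk down from root: E -> A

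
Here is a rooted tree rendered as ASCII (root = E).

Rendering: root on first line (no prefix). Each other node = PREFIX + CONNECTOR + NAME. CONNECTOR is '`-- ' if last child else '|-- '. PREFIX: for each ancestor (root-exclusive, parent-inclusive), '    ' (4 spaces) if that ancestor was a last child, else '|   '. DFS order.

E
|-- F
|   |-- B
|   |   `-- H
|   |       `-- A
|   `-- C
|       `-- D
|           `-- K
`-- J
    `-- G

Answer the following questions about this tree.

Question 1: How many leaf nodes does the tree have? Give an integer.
Answer: 3

Derivation:
Leaves (nodes with no children): A, G, K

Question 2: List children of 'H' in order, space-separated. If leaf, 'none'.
Node H's children (from adjacency): A

Answer: A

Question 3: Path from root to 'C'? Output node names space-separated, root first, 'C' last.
Answer: E F C

Derivation:
Walk down from root: E -> F -> C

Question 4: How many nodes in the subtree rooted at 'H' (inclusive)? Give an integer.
Answer: 2

Derivation:
Subtree rooted at H contains: A, H
Count = 2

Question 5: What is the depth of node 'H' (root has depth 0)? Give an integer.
Path from root to H: E -> F -> B -> H
Depth = number of edges = 3

Answer: 3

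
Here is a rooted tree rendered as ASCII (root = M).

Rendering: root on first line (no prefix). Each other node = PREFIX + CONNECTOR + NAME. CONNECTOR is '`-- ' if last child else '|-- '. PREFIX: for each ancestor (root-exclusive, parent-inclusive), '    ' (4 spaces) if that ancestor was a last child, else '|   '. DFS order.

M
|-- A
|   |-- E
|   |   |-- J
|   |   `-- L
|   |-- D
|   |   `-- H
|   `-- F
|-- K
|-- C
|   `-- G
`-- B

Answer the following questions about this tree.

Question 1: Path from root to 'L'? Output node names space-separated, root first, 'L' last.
Answer: M A E L

Derivation:
Walk down from root: M -> A -> E -> L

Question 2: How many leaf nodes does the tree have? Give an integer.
Answer: 7

Derivation:
Leaves (nodes with no children): B, F, G, H, J, K, L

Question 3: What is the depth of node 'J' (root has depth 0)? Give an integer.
Path from root to J: M -> A -> E -> J
Depth = number of edges = 3

Answer: 3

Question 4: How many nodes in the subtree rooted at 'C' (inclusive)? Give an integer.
Subtree rooted at C contains: C, G
Count = 2

Answer: 2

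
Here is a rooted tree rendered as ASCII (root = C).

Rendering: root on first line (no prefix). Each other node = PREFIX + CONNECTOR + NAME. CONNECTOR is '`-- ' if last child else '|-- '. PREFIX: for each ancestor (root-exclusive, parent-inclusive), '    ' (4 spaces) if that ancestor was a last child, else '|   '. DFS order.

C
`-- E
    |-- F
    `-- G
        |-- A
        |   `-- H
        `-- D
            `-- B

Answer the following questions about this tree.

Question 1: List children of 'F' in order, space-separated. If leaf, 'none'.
Answer: none

Derivation:
Node F's children (from adjacency): (leaf)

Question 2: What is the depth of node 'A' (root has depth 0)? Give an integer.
Answer: 3

Derivation:
Path from root to A: C -> E -> G -> A
Depth = number of edges = 3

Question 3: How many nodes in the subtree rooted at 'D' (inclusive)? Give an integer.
Answer: 2

Derivation:
Subtree rooted at D contains: B, D
Count = 2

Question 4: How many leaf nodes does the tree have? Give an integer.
Leaves (nodes with no children): B, F, H

Answer: 3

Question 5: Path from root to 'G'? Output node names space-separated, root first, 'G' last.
Walk down from root: C -> E -> G

Answer: C E G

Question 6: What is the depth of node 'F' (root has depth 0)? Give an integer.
Answer: 2

Derivation:
Path from root to F: C -> E -> F
Depth = number of edges = 2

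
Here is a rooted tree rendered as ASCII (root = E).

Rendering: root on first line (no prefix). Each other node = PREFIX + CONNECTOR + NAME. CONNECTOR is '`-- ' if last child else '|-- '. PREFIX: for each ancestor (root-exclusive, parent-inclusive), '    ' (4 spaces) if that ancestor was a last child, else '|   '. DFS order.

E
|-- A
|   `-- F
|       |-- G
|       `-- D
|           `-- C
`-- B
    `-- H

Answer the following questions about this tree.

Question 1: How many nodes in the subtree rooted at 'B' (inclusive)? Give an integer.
Subtree rooted at B contains: B, H
Count = 2

Answer: 2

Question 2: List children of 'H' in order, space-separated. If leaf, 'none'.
Node H's children (from adjacency): (leaf)

Answer: none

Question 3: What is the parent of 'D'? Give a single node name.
Answer: F

Derivation:
Scan adjacency: D appears as child of F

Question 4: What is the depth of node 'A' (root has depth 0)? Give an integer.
Answer: 1

Derivation:
Path from root to A: E -> A
Depth = number of edges = 1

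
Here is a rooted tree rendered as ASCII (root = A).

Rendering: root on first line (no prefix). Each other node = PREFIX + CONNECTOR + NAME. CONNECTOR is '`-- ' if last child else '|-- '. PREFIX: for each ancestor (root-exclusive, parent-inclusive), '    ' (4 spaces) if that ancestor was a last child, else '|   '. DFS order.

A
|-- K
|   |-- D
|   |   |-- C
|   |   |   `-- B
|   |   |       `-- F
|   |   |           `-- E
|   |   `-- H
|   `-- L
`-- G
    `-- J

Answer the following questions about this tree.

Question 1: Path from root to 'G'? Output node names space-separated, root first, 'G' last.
Walk down from root: A -> G

Answer: A G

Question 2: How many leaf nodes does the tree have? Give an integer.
Answer: 4

Derivation:
Leaves (nodes with no children): E, H, J, L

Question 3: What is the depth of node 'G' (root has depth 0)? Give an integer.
Answer: 1

Derivation:
Path from root to G: A -> G
Depth = number of edges = 1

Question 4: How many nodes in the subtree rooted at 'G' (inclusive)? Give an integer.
Answer: 2

Derivation:
Subtree rooted at G contains: G, J
Count = 2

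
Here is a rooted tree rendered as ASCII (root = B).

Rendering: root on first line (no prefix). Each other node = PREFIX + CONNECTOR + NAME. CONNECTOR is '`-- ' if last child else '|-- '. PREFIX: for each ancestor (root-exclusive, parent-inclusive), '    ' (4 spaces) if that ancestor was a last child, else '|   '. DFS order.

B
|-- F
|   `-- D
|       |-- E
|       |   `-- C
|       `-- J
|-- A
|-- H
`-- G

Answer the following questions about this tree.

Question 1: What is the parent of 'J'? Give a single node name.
Answer: D

Derivation:
Scan adjacency: J appears as child of D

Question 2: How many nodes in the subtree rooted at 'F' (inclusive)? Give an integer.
Answer: 5

Derivation:
Subtree rooted at F contains: C, D, E, F, J
Count = 5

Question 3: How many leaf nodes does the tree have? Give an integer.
Leaves (nodes with no children): A, C, G, H, J

Answer: 5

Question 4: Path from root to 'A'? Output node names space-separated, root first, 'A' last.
Answer: B A

Derivation:
Walk down from root: B -> A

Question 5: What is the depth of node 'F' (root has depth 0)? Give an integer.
Answer: 1

Derivation:
Path from root to F: B -> F
Depth = number of edges = 1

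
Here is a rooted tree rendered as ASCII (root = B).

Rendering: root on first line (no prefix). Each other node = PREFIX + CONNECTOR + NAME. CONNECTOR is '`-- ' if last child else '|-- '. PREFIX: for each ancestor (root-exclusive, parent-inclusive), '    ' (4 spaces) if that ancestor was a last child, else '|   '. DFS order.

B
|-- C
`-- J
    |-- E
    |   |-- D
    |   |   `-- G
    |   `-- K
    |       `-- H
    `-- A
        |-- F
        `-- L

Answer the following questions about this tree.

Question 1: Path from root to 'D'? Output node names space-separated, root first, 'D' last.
Answer: B J E D

Derivation:
Walk down from root: B -> J -> E -> D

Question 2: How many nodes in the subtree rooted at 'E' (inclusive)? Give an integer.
Subtree rooted at E contains: D, E, G, H, K
Count = 5

Answer: 5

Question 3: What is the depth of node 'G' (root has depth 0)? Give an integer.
Answer: 4

Derivation:
Path from root to G: B -> J -> E -> D -> G
Depth = number of edges = 4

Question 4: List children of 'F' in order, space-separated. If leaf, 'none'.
Answer: none

Derivation:
Node F's children (from adjacency): (leaf)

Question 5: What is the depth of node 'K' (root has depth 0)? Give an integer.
Path from root to K: B -> J -> E -> K
Depth = number of edges = 3

Answer: 3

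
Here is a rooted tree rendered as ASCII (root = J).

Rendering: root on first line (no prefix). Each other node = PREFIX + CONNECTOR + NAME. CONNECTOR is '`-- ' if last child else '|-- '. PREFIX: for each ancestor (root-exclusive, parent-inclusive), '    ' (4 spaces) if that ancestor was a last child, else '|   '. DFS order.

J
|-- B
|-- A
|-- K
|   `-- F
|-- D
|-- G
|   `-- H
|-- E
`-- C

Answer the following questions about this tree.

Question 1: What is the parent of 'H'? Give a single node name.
Scan adjacency: H appears as child of G

Answer: G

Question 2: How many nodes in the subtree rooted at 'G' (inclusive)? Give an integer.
Answer: 2

Derivation:
Subtree rooted at G contains: G, H
Count = 2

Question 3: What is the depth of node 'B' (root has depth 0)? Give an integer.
Answer: 1

Derivation:
Path from root to B: J -> B
Depth = number of edges = 1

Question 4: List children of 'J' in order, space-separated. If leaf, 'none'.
Answer: B A K D G E C

Derivation:
Node J's children (from adjacency): B, A, K, D, G, E, C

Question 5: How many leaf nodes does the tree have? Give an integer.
Answer: 7

Derivation:
Leaves (nodes with no children): A, B, C, D, E, F, H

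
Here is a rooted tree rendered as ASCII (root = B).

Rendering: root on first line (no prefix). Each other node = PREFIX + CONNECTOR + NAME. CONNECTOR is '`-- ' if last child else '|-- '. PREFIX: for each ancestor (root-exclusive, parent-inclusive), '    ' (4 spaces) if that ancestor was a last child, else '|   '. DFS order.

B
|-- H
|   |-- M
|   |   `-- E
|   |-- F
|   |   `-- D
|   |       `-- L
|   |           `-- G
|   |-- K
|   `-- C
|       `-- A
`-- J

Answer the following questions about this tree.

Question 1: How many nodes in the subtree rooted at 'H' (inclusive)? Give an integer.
Subtree rooted at H contains: A, C, D, E, F, G, H, K, L, M
Count = 10

Answer: 10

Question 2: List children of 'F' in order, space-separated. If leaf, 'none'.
Answer: D

Derivation:
Node F's children (from adjacency): D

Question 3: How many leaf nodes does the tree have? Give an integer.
Answer: 5

Derivation:
Leaves (nodes with no children): A, E, G, J, K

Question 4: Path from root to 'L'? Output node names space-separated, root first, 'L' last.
Walk down from root: B -> H -> F -> D -> L

Answer: B H F D L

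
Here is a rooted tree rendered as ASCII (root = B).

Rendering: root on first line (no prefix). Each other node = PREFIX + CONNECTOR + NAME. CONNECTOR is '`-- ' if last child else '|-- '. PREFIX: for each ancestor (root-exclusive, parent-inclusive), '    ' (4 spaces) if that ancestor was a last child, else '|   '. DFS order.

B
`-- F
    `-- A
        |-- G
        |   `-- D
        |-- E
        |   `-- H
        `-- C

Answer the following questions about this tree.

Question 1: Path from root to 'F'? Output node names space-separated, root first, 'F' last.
Walk down from root: B -> F

Answer: B F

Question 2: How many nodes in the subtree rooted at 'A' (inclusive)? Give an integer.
Subtree rooted at A contains: A, C, D, E, G, H
Count = 6

Answer: 6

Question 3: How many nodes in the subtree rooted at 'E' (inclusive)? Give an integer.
Subtree rooted at E contains: E, H
Count = 2

Answer: 2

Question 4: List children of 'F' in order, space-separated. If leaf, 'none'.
Node F's children (from adjacency): A

Answer: A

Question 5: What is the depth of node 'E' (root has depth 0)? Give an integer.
Path from root to E: B -> F -> A -> E
Depth = number of edges = 3

Answer: 3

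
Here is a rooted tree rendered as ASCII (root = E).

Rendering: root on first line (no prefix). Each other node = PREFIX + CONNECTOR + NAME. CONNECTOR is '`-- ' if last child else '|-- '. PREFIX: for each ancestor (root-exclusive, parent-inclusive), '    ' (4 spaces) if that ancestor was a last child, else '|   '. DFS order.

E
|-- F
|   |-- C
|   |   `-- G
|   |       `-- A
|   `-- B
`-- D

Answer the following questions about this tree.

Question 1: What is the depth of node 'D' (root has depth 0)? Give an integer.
Path from root to D: E -> D
Depth = number of edges = 1

Answer: 1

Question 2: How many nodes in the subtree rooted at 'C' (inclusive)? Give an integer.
Answer: 3

Derivation:
Subtree rooted at C contains: A, C, G
Count = 3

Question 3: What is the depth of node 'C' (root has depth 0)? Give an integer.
Path from root to C: E -> F -> C
Depth = number of edges = 2

Answer: 2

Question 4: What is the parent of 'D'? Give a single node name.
Answer: E

Derivation:
Scan adjacency: D appears as child of E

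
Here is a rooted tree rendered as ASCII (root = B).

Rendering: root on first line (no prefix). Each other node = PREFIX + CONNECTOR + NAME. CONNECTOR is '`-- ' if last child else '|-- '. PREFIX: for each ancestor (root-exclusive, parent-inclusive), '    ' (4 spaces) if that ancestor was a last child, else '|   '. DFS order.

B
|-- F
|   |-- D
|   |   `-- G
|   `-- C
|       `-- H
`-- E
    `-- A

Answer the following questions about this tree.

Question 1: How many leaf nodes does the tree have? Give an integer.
Answer: 3

Derivation:
Leaves (nodes with no children): A, G, H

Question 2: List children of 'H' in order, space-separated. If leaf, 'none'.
Node H's children (from adjacency): (leaf)

Answer: none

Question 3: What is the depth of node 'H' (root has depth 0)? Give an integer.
Answer: 3

Derivation:
Path from root to H: B -> F -> C -> H
Depth = number of edges = 3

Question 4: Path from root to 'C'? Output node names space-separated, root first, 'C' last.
Walk down from root: B -> F -> C

Answer: B F C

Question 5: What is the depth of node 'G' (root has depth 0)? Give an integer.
Path from root to G: B -> F -> D -> G
Depth = number of edges = 3

Answer: 3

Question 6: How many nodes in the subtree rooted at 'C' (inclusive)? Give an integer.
Answer: 2

Derivation:
Subtree rooted at C contains: C, H
Count = 2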